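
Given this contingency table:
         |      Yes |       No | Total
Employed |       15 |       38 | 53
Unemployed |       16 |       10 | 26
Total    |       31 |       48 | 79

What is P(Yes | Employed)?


P(Yes | Employed) = 15/(15+38) = 15/53

P(Yes|Employed) = 15/53 ≈ 28.30%


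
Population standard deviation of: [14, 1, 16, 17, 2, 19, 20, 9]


Mean = 98/8 = 49/4
  (14-49/4)²=49/16
  (1-49/4)²=2025/16
  (16-49/4)²=225/16
  (17-49/4)²=361/16
  (2-49/4)²=1681/16
  (19-49/4)²=729/16
  (20-49/4)²=961/16
  (9-49/4)²=169/16
Σ(x-μ)² = 775/2
σ² = (775/2)/8 = 775/16

σ = √(775/16) ≈ 6.9597


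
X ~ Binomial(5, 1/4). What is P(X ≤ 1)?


P(X ≤ 1) = Σ P(X=i) for i=0..1
P(X=0) = 243/1024
P(X=1) = 405/1024
Sum = 81/128

P(X ≤ 1) = 81/128 ≈ 63.28%


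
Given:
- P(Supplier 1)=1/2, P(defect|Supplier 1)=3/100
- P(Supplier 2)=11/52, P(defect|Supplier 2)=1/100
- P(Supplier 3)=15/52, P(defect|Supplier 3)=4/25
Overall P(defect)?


P(B) = Σ P(B|Aᵢ)×P(Aᵢ)
  3/100×1/2 = 3/200
  1/100×11/52 = 11/5200
  4/25×15/52 = 3/65
Sum = 329/5200

P(defect) = 329/5200 ≈ 6.33%


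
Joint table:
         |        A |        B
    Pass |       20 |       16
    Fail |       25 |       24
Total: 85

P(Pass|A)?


P(Pass|A) = 20/(20+25) = 20/45 = 4/9

P = 4/9 ≈ 44.44%


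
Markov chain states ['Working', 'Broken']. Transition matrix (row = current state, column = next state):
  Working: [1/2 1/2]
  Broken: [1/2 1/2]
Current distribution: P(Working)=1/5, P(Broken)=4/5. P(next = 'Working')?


P(next=Working) = Σᵢ P(now=i)×P(i→Working)
= 1/5×1/2 + 4/5×1/2
= 1/10 + 2/5 = 1/2

P = 1/2 ≈ 0.5000


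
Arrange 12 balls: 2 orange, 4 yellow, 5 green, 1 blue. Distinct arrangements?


12!/(2!×4!×5!×1!) = 83160

83160


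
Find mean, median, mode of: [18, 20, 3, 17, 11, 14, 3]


Sorted: [3, 3, 11, 14, 17, 18, 20]
Mean = 86/7
Median = 14
Freq: {18: 1, 20: 1, 3: 2, 17: 1, 11: 1, 14: 1}
Mode: [3]

Mean=86/7, Median=14, Mode=3


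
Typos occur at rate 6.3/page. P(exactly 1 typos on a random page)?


Poisson(λ=6.3): P(X=1) = e^(-λ)×λ^k/k!
= e^(-6.3) × 6.3^1 / 1!
≈ 0.001836304777 × 6.3 / 1 ≈ 0.011569

P(X=1) ≈ 0.011569 ≈ 1.16%


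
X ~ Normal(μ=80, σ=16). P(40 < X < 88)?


z₁=(40-80)/16=-2.5, z₂=(88-80)/16=0.5
P = Φ(0.5) - Φ(-2.5) = 0.691462 - 0.006210 = 0.685252 ≈ 0.6853

P(40 < X < 88) ≈ 0.6853


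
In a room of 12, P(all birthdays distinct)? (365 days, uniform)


P(all different) = Π(365-i)/365 for i=0..11
= (365/365)×(364/365)×...×(354/365)
= 0.832975

P ≈ 0.8330 ≈ 83.30%


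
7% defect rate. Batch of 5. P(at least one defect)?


P(all good) = (93/100)^5 = 6956883693/10000000000
P(≥1 defect) = 3043116307/10000000000

P = 3043116307/10000000000 ≈ 30.43%


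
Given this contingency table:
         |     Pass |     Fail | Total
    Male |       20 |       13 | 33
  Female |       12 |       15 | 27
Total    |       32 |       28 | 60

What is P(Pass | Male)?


P(Pass | Male) = 20/(20+13) = 20/33

P(Pass|Male) = 20/33 ≈ 60.61%


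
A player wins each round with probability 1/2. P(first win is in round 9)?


Geometric: P(X=9) = (1-p)^(k-1)×p = (1/2)^8×1/2 = 1/512

P(X=9) = 1/512 ≈ 0.20%


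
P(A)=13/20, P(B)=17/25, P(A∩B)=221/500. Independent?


P(A)×P(B) = 221/500
P(A∩B) = 221/500
Equal ✓ → Independent

Yes, independent


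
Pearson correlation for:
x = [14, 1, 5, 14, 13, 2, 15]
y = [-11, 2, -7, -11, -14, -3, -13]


n=7, Σx=64, Σy=-57, Σxy=-724, Σx²=816, Σy²=669
r = (7×(-724) - 64×(-57))/√((7×816 - 64²)(7×669 - (-57)²))
= -1420/√(1616×1434) = -1420/√2317344 ≈ -1420/1522.2825 ≈ -0.9328

r ≈ -0.9328


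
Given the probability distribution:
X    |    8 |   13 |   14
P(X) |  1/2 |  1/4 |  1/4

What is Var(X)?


E[X] = 43/4
E[X²] = 493/4
Var(X) = E[X²] - (E[X])² = 493/4 - 1849/16 = 123/16

Var(X) = 123/16 ≈ 7.6875


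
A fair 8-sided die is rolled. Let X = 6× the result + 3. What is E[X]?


E[die] = (1+8)/2 = 9/2
E[X] = 6×9/2 + 3 = 30

E[X] = 30


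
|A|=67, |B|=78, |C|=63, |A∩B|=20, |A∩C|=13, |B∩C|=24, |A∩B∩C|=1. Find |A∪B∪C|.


|A∪B∪C| = 67+78+63-20-13-24+1 = 152

|A∪B∪C| = 152


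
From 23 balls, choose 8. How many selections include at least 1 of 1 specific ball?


Complement: C(23,8) - C(22,8) = 490314 - 319770 = 170544

170544


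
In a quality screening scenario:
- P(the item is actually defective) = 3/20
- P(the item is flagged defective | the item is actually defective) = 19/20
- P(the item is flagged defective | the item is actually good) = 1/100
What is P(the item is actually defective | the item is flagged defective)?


Using Bayes' theorem:
P(A|B) = P(B|A)·P(A) / P(B)

P(the item is flagged defective) = 19/20 × 3/20 + 1/100 × 17/20
= 57/400 + 17/2000 = 151/1000

P(the item is actually defective|the item is flagged defective) = (57/400) / (151/1000) = 285/302

P(the item is actually defective|the item is flagged defective) = 285/302 ≈ 94.37%


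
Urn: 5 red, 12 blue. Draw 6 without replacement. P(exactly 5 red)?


Hypergeometric: C(5,5)×C(12,1)/C(17,6)
= 1×12/12376 = 3/3094

P(X=5) = 3/3094 ≈ 0.10%


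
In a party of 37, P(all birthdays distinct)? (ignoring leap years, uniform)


P(all different) = Π(365-i)/365 for i=0..36
= (365/365)×(364/365)×...×(329/365)
= 0.151266

P ≈ 0.1513 ≈ 15.13%


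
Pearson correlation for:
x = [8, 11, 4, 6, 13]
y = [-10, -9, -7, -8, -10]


n=5, Σx=42, Σy=-44, Σxy=-385, Σx²=406, Σy²=394
r = (5×(-385) - 42×(-44))/√((5×406 - 42²)(5×394 - (-44)²))
= -77/√(266×34) = -77/√9044 ≈ -77/95.0999 ≈ -0.8097

r ≈ -0.8097


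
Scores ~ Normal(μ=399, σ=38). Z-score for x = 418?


z = (x - μ)/σ = (418 - 399)/38 = 0.5

z = 0.5


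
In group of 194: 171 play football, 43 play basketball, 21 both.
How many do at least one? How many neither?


|A∪B| = 171+43-21 = 193
Neither = 194-193 = 1

At least one: 193; Neither: 1


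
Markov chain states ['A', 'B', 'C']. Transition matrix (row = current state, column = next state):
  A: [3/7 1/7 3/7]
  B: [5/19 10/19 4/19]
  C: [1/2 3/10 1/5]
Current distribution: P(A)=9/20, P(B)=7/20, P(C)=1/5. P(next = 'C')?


P(next=C) = Σᵢ P(now=i)×P(i→C)
= 9/20×3/7 + 7/20×4/19 + 1/5×1/5
= 27/140 + 7/95 + 1/25 = 4077/13300

P = 4077/13300 ≈ 0.3065


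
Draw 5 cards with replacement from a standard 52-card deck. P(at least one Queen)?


P(not a Queen) = 48/52 = 12/13
P(none in 5 draws) = (12/13)^5 = 248832/371293
P(≥1 Queen) = 1 - 248832/371293 = 122461/371293

P = 122461/371293 ≈ 32.98%


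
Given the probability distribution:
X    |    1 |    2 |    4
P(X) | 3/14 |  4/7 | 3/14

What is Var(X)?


E[X] = 31/14
E[X²] = 83/14
Var(X) = E[X²] - (E[X])² = 83/14 - 961/196 = 201/196

Var(X) = 201/196 ≈ 1.0255


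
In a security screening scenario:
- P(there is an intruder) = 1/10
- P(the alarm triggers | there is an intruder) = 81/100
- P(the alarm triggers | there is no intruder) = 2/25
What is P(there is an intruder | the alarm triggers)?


Using Bayes' theorem:
P(A|B) = P(B|A)·P(A) / P(B)

P(the alarm triggers) = 81/100 × 1/10 + 2/25 × 9/10
= 81/1000 + 9/125 = 153/1000

P(there is an intruder|the alarm triggers) = (81/1000) / (153/1000) = 9/17

P(there is an intruder|the alarm triggers) = 9/17 ≈ 52.94%


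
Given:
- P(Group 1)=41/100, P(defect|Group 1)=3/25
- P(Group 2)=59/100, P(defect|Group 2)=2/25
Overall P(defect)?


P(B) = Σ P(B|Aᵢ)×P(Aᵢ)
  3/25×41/100 = 123/2500
  2/25×59/100 = 59/1250
Sum = 241/2500

P(defect) = 241/2500 ≈ 9.64%


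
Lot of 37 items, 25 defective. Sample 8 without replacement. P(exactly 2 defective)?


Hypergeometric: C(25,2)×C(12,6)/C(37,8)
= 300×924/38608020 = 140/19499

P(X=2) = 140/19499 ≈ 0.72%


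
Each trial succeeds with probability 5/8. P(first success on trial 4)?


Geometric: P(X=4) = (1-p)^(k-1)×p = (3/8)^3×5/8 = 135/4096

P(X=4) = 135/4096 ≈ 3.30%


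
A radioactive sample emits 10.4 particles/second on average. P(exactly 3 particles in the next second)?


Poisson(λ=10.4): P(X=3) = e^(-λ)×λ^k/k!
= e^(-10.4) × 10.4^3 / 3!
≈ 3.043248301e-05 × 1124.864 / 6 ≈ 0.005705

P(X=3) ≈ 0.005705 ≈ 0.57%


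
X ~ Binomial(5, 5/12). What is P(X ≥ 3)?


P(X ≥ 3) = Σ P(X=i) for i=3..5
P(X=3) = 30625/124416
P(X=4) = 21875/248832
P(X=5) = 3125/248832
Sum = 14375/41472

P(X ≥ 3) = 14375/41472 ≈ 34.66%


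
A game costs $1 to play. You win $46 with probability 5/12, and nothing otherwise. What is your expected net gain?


E[gain] = (46-1)×5/12 + (-1)×7/12
= 75/4 - 7/12 = 109/6

Expected net gain = $109/6 ≈ $18.17


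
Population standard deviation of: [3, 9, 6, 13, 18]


Mean = 49/5
  (3-49/5)²=1156/25
  (9-49/5)²=16/25
  (6-49/5)²=361/25
  (13-49/5)²=256/25
  (18-49/5)²=1681/25
Σ(x-μ)² = 694/5
σ² = (694/5)/5 = 694/25

σ = √(694/25) ≈ 5.2688


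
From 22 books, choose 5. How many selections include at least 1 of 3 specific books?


Complement: C(22,5) - C(19,5) = 26334 - 11628 = 14706

14706


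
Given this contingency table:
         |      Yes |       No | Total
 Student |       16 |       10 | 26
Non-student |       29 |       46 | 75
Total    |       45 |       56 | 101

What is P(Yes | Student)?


P(Yes | Student) = 16/(16+10) = 16/26 = 8/13

P(Yes|Student) = 8/13 ≈ 61.54%


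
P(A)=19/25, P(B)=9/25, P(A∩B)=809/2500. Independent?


P(A)×P(B) = 171/625
P(A∩B) = 809/2500
Not equal → NOT independent

No, not independent


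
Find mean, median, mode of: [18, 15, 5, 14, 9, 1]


Sorted: [1, 5, 9, 14, 15, 18]
Mean = 62/6 = 31/3
Median = 23/2
Freq: {18: 1, 15: 1, 5: 1, 14: 1, 9: 1, 1: 1}
Mode: No mode

Mean=31/3, Median=23/2, Mode=No mode


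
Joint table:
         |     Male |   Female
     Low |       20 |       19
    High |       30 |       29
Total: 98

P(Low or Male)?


P(Low∨Male) = P(Low) + P(Male) - P(Low∧Male)
= (39 + 50 - 20)/98 = 69/98

P = 69/98 ≈ 70.41%


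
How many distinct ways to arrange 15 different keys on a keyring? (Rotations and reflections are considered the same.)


Free circular arrangements: rotations and reflections both identified.
(n-1)!/2 = 14!/2 = 87178291200/2 = 43589145600

43589145600


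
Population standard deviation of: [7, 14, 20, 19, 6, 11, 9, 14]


Mean = 100/8 = 25/2
  (7-25/2)²=121/4
  (14-25/2)²=9/4
  (20-25/2)²=225/4
  (19-25/2)²=169/4
  (6-25/2)²=169/4
  (11-25/2)²=9/4
  (9-25/2)²=49/4
  (14-25/2)²=9/4
Σ(x-μ)² = 190
σ² = 190/8 = 95/4

σ = √(95/4) ≈ 4.8734


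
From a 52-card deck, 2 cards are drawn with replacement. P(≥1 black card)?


P(not a black card) = 26/52 = 1/2
P(none in 2 draws) = (1/2)^2 = 1/4
P(≥1 black card) = 1 - 1/4 = 3/4

P = 3/4 ≈ 75.00%


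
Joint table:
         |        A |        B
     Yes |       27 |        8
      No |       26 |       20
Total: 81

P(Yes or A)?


P(Yes∨A) = P(Yes) + P(A) - P(Yes∧A)
= (35 + 53 - 27)/81 = 61/81

P = 61/81 ≈ 75.31%


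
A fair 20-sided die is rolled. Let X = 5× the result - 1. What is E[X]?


E[die] = (1+20)/2 = 21/2
E[X] = 5×21/2 - 1 = 103/2

E[X] = 103/2


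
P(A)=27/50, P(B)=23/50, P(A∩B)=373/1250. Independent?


P(A)×P(B) = 621/2500
P(A∩B) = 373/1250
Not equal → NOT independent

No, not independent


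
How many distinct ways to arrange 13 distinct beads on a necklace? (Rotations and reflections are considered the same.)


Free circular arrangements: rotations and reflections both identified.
(n-1)!/2 = 12!/2 = 479001600/2 = 239500800

239500800


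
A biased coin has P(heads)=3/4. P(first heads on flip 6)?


Geometric: P(X=6) = (1-p)^(k-1)×p = (1/4)^5×3/4 = 3/4096

P(X=6) = 3/4096 ≈ 0.07%


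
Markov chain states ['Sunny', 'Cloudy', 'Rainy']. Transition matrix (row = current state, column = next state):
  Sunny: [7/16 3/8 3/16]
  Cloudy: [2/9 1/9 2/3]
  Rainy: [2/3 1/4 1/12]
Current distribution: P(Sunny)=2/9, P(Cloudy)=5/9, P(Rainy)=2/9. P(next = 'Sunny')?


P(next=Sunny) = Σᵢ P(now=i)×P(i→Sunny)
= 2/9×7/16 + 5/9×2/9 + 2/9×2/3
= 7/72 + 10/81 + 4/27 = 239/648

P = 239/648 ≈ 0.3688


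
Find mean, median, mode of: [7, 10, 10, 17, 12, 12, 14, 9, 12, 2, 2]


Sorted: [2, 2, 7, 9, 10, 10, 12, 12, 12, 14, 17]
Mean = 107/11
Median = 10
Freq: {7: 1, 10: 2, 17: 1, 12: 3, 14: 1, 9: 1, 2: 2}
Mode: [12]

Mean=107/11, Median=10, Mode=12


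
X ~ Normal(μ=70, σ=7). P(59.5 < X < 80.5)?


z₁=(59.5-70)/7=-1.5, z₂=(80.5-70)/7=1.5
P = Φ(1.5) - Φ(-1.5) = 0.933193 - 0.066807 = 0.866386 ≈ 0.8664

P(59.5 < X < 80.5) ≈ 0.8664


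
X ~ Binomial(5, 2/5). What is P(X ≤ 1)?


P(X ≤ 1) = Σ P(X=i) for i=0..1
P(X=0) = 243/3125
P(X=1) = 162/625
Sum = 1053/3125

P(X ≤ 1) = 1053/3125 ≈ 33.70%


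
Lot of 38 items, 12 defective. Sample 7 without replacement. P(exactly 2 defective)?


Hypergeometric: C(12,2)×C(26,5)/C(38,7)
= 66×65780/12620256 = 16445/47804

P(X=2) = 16445/47804 ≈ 34.40%


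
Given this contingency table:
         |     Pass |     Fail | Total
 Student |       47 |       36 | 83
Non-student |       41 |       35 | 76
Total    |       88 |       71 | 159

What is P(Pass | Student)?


P(Pass | Student) = 47/(47+36) = 47/83

P(Pass|Student) = 47/83 ≈ 56.63%


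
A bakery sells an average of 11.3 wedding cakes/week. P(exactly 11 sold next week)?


Poisson(λ=11.3): P(X=11) = e^(-λ)×λ^k/k!
= e^(-11.3) × 11.3^11 / 11!
≈ 1.237292426e-05 × 383586115061 / 39916800 ≈ 0.118899

P(X=11) ≈ 0.118899 ≈ 11.89%


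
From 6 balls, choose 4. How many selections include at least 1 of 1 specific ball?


Complement: C(6,4) - C(5,4) = 15 - 5 = 10

10


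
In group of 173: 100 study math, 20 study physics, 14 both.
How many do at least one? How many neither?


|A∪B| = 100+20-14 = 106
Neither = 173-106 = 67

At least one: 106; Neither: 67


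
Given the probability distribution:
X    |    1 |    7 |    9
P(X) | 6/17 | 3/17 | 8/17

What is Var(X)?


E[X] = 99/17
E[X²] = 801/17
Var(X) = E[X²] - (E[X])² = 801/17 - 9801/289 = 3816/289

Var(X) = 3816/289 ≈ 13.2042


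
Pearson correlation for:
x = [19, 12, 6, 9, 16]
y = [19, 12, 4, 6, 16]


n=5, Σx=62, Σy=57, Σxy=839, Σx²=878, Σy²=813
r = (5×839 - 62×57)/√((5×878 - 62²)(5×813 - 57²))
= 661/√(546×816) = 661/√445536 ≈ 661/667.4848 ≈ 0.9903

r ≈ 0.9903


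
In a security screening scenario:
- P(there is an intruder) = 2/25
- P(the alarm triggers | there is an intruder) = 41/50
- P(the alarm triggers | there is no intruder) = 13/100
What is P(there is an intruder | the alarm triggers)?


Using Bayes' theorem:
P(A|B) = P(B|A)·P(A) / P(B)

P(the alarm triggers) = 41/50 × 2/25 + 13/100 × 23/25
= 41/625 + 299/2500 = 463/2500

P(there is an intruder|the alarm triggers) = (41/625) / (463/2500) = 164/463

P(there is an intruder|the alarm triggers) = 164/463 ≈ 35.42%


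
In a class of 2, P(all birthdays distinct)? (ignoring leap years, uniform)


P(all different) = Π(365-i)/365 for i=0..1
= (365/365)×(364/365)×...×(364/365)
= 0.997260

P ≈ 0.9973 ≈ 99.73%


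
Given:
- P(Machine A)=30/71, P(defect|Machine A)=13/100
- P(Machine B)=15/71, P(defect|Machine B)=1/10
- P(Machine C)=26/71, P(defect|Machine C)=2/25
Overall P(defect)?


P(B) = Σ P(B|Aᵢ)×P(Aᵢ)
  13/100×30/71 = 39/710
  1/10×15/71 = 3/142
  2/25×26/71 = 52/1775
Sum = 187/1775

P(defect) = 187/1775 ≈ 10.54%


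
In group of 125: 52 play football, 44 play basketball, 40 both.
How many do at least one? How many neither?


|A∪B| = 52+44-40 = 56
Neither = 125-56 = 69

At least one: 56; Neither: 69


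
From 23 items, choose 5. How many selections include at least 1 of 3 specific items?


Complement: C(23,5) - C(20,5) = 33649 - 15504 = 18145

18145


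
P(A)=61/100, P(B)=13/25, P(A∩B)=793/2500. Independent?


P(A)×P(B) = 793/2500
P(A∩B) = 793/2500
Equal ✓ → Independent

Yes, independent


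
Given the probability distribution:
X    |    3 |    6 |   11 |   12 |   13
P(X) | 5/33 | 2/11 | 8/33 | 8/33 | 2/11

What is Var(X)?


E[X] = 313/33
E[X²] = 3395/33
Var(X) = E[X²] - (E[X])² = 3395/33 - 97969/1089 = 14066/1089

Var(X) = 14066/1089 ≈ 12.9164


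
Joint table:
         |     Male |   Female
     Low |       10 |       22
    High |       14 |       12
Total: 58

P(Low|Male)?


P(Low|Male) = 10/(10+14) = 10/24 = 5/12

P = 5/12 ≈ 41.67%


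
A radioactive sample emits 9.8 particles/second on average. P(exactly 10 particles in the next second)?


Poisson(λ=9.8): P(X=10) = e^(-λ)×λ^k/k!
= e^(-9.8) × 9.8^10 / 10!
≈ 5.545159943e-05 × 8170728068.88 / 3628800 ≈ 0.124857

P(X=10) ≈ 0.124857 ≈ 12.49%


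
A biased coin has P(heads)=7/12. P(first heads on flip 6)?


Geometric: P(X=6) = (1-p)^(k-1)×p = (5/12)^5×7/12 = 21875/2985984

P(X=6) = 21875/2985984 ≈ 0.73%


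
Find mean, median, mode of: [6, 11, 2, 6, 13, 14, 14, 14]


Sorted: [2, 6, 6, 11, 13, 14, 14, 14]
Mean = 80/8 = 10
Median = 12
Freq: {6: 2, 11: 1, 2: 1, 13: 1, 14: 3}
Mode: [14]

Mean=10, Median=12, Mode=14


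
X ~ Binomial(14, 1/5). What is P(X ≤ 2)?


P(X ≤ 2) = Σ P(X=i) for i=0..2
P(X=0) = 268435456/6103515625
P(X=1) = 939524096/6103515625
P(X=2) = 1526726656/6103515625
Sum = 2734686208/6103515625

P(X ≤ 2) = 2734686208/6103515625 ≈ 44.81%


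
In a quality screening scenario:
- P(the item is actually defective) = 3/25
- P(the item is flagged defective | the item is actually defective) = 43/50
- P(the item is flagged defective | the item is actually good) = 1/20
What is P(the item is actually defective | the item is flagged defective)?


Using Bayes' theorem:
P(A|B) = P(B|A)·P(A) / P(B)

P(the item is flagged defective) = 43/50 × 3/25 + 1/20 × 22/25
= 129/1250 + 11/250 = 92/625

P(the item is actually defective|the item is flagged defective) = (129/1250) / (92/625) = 129/184

P(the item is actually defective|the item is flagged defective) = 129/184 ≈ 70.11%


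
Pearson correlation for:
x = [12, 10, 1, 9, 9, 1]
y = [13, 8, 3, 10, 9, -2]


n=6, Σx=42, Σy=41, Σxy=408, Σx²=408, Σy²=427
r = (6×408 - 42×41)/√((6×408 - 42²)(6×427 - 41²))
= 726/√(684×881) = 726/√602604 ≈ 726/776.2757 ≈ 0.9352

r ≈ 0.9352


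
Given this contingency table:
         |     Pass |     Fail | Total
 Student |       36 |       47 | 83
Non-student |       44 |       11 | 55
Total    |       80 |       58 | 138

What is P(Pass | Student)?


P(Pass | Student) = 36/(36+47) = 36/83

P(Pass|Student) = 36/83 ≈ 43.37%


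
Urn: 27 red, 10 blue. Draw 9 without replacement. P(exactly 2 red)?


Hypergeometric: C(27,2)×C(10,7)/C(37,9)
= 351×120/124403620 = 2106/6220181

P(X=2) = 2106/6220181 ≈ 0.03%


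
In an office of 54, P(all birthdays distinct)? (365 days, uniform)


P(all different) = Π(365-i)/365 for i=0..53
= (365/365)×(364/365)×...×(312/365)
= 0.016123

P ≈ 0.0161 ≈ 1.61%


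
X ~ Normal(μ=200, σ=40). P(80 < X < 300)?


z₁=(80-200)/40=-3.0, z₂=(300-200)/40=2.5
P = Φ(2.5) - Φ(-3.0) = 0.993790 - 0.001350 = 0.992440 ≈ 0.9924

P(80 < X < 300) ≈ 0.9924


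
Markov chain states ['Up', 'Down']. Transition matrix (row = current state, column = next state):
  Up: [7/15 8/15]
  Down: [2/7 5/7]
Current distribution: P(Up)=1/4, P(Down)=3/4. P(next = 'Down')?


P(next=Down) = Σᵢ P(now=i)×P(i→Down)
= 1/4×8/15 + 3/4×5/7
= 2/15 + 15/28 = 281/420

P = 281/420 ≈ 0.6690


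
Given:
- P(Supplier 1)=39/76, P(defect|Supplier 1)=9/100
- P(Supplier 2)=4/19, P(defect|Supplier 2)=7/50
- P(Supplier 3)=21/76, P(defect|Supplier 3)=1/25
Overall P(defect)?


P(B) = Σ P(B|Aᵢ)×P(Aᵢ)
  9/100×39/76 = 351/7600
  7/50×4/19 = 14/475
  1/25×21/76 = 21/1900
Sum = 659/7600

P(defect) = 659/7600 ≈ 8.67%


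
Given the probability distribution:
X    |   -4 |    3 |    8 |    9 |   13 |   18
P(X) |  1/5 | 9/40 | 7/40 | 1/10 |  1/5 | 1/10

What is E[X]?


E[X] = Σ x·P(X=x)
= (-4)×(1/5) + (3)×(9/40) + (8)×(7/40) + (9)×(1/10) + (13)×(1/5) + (18)×(1/10)
= 263/40

E[X] = 263/40


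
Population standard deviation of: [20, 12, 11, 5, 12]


Mean = 60/5 = 12
  (20-12)²=64
  (12-12)²=0
  (11-12)²=1
  (5-12)²=49
  (12-12)²=0
Σ(x-μ)² = 114
σ² = 114/5

σ = √(114/5) ≈ 4.7749


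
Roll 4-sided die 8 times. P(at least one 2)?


P(no 2)^8 = (3/4)^8 = 6561/65536
P(≥1) = 1 - 6561/65536 = 58975/65536

P = 58975/65536 ≈ 89.99%


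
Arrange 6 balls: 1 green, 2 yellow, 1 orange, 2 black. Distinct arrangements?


6!/(1!×2!×1!×2!) = 180

180


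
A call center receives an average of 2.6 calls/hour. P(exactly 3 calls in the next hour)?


Poisson(λ=2.6): P(X=3) = e^(-λ)×λ^k/k!
= e^(-2.6) × 2.6^3 / 3!
≈ 0.07427357821 × 17.576 / 6 ≈ 0.217572

P(X=3) ≈ 0.217572 ≈ 21.76%


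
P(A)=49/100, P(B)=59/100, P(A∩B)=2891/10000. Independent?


P(A)×P(B) = 2891/10000
P(A∩B) = 2891/10000
Equal ✓ → Independent

Yes, independent


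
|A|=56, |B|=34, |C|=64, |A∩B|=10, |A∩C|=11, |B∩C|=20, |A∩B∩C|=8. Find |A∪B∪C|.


|A∪B∪C| = 56+34+64-10-11-20+8 = 121

|A∪B∪C| = 121


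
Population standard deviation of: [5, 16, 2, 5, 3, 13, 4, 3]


Mean = 51/8
  (5-51/8)²=121/64
  (16-51/8)²=5929/64
  (2-51/8)²=1225/64
  (5-51/8)²=121/64
  (3-51/8)²=729/64
  (13-51/8)²=2809/64
  (4-51/8)²=361/64
  (3-51/8)²=729/64
Σ(x-μ)² = 1503/8
σ² = (1503/8)/8 = 1503/64

σ = √(1503/64) ≈ 4.8461


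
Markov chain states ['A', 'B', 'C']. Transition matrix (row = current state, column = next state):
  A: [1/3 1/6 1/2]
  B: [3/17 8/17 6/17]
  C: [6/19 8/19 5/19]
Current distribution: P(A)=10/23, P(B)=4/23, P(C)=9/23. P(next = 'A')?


P(next=A) = Σᵢ P(now=i)×P(i→A)
= 10/23×1/3 + 4/23×3/17 + 9/23×6/19
= 10/69 + 12/391 + 54/437 = 6668/22287

P = 6668/22287 ≈ 0.2992


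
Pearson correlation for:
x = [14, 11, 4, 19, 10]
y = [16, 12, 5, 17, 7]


n=5, Σx=58, Σy=57, Σxy=769, Σx²=794, Σy²=763
r = (5×769 - 58×57)/√((5×794 - 58²)(5×763 - 57²))
= 539/√(606×566) = 539/√342996 ≈ 539/585.6586 ≈ 0.9203

r ≈ 0.9203


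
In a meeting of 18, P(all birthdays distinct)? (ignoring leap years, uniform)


P(all different) = Π(365-i)/365 for i=0..17
= (365/365)×(364/365)×...×(348/365)
= 0.653089

P ≈ 0.6531 ≈ 65.31%


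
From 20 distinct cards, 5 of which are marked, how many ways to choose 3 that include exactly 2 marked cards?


Choose 2 of the 5 marked cards and 1 of the other 15 cards:
C(5,2)×C(15,1) = 10×15 = 150

150


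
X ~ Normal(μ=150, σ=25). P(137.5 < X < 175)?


z₁=(137.5-150)/25=-0.5, z₂=(175-150)/25=1.0
P = Φ(1.0) - Φ(-0.5) = 0.841345 - 0.308538 = 0.532807 ≈ 0.5328

P(137.5 < X < 175) ≈ 0.5328


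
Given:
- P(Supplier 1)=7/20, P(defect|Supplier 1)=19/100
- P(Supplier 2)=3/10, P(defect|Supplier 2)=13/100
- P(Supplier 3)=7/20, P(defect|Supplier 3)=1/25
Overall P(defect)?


P(B) = Σ P(B|Aᵢ)×P(Aᵢ)
  19/100×7/20 = 133/2000
  13/100×3/10 = 39/1000
  1/25×7/20 = 7/500
Sum = 239/2000

P(defect) = 239/2000 ≈ 11.95%


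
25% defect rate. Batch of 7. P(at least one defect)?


P(all good) = (3/4)^7 = 2187/16384
P(≥1 defect) = 14197/16384

P = 14197/16384 ≈ 86.65%


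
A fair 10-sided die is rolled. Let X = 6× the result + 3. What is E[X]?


E[die] = (1+10)/2 = 11/2
E[X] = 6×11/2 + 3 = 36

E[X] = 36


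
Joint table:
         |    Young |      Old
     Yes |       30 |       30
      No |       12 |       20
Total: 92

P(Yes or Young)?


P(Yes∨Young) = P(Yes) + P(Young) - P(Yes∧Young)
= (60 + 42 - 30)/92 = 72/92 = 18/23

P = 18/23 ≈ 78.26%


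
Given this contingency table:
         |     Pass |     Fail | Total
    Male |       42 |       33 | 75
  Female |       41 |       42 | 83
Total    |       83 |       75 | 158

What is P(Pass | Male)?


P(Pass | Male) = 42/(42+33) = 42/75 = 14/25

P(Pass|Male) = 14/25 ≈ 56.00%


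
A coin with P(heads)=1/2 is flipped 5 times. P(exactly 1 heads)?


Binomial: P(X=1) = C(5,1)×p^1×(1-p)^4
= 5 × 1/2 × 1/16 = 5/32

P(X=1) = 5/32 ≈ 15.62%


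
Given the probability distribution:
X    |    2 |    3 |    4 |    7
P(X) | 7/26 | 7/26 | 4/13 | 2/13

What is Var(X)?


E[X] = 95/26
E[X²] = 415/26
Var(X) = E[X²] - (E[X])² = 415/26 - 9025/676 = 1765/676

Var(X) = 1765/676 ≈ 2.6109


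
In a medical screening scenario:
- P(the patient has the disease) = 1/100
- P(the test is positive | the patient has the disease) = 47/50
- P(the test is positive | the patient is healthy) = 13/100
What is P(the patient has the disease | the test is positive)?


Using Bayes' theorem:
P(A|B) = P(B|A)·P(A) / P(B)

P(the test is positive) = 47/50 × 1/100 + 13/100 × 99/100
= 47/5000 + 1287/10000 = 1381/10000

P(the patient has the disease|the test is positive) = (47/5000) / (1381/10000) = 94/1381

P(the patient has the disease|the test is positive) = 94/1381 ≈ 6.81%


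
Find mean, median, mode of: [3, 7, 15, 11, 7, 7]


Sorted: [3, 7, 7, 7, 11, 15]
Mean = 50/6 = 25/3
Median = 7
Freq: {3: 1, 7: 3, 15: 1, 11: 1}
Mode: [7]

Mean=25/3, Median=7, Mode=7


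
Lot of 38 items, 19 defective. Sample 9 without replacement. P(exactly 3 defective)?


Hypergeometric: C(19,3)×C(19,6)/C(38,9)
= 969×27132/163011640 = 20349/126170

P(X=3) = 20349/126170 ≈ 16.13%


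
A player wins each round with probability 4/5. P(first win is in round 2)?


Geometric: P(X=2) = (1-p)^(k-1)×p = (1/5)^1×4/5 = 4/25

P(X=2) = 4/25 ≈ 16.00%


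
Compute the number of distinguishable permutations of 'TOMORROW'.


Letters: 8, freq: {'T': 1, 'O': 3, 'M': 1, 'R': 2, 'W': 1}
8!/(1!×3!×1!×2!×1!) = 40320/12 = 3360

3360


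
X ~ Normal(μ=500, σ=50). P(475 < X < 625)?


z₁=(475-500)/50=-0.5, z₂=(625-500)/50=2.5
P = Φ(2.5) - Φ(-0.5) = 0.993790 - 0.308538 = 0.685252 ≈ 0.6853

P(475 < X < 625) ≈ 0.6853


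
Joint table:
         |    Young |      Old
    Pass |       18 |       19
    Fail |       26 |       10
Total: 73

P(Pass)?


P(Pass) = (18+19)/73 = 37/73

P(Pass) = 37/73 ≈ 50.68%


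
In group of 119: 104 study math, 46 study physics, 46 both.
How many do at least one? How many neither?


|A∪B| = 104+46-46 = 104
Neither = 119-104 = 15

At least one: 104; Neither: 15


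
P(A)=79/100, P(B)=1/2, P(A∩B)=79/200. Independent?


P(A)×P(B) = 79/200
P(A∩B) = 79/200
Equal ✓ → Independent

Yes, independent


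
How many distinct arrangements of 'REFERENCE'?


Letters: 9, freq: {'R': 2, 'E': 4, 'F': 1, 'N': 1, 'C': 1}
9!/(2!×4!×1!×1!×1!) = 362880/48 = 7560

7560


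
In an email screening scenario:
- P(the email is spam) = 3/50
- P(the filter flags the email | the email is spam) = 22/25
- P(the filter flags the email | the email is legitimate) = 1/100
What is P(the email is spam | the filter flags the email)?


Using Bayes' theorem:
P(A|B) = P(B|A)·P(A) / P(B)

P(the filter flags the email) = 22/25 × 3/50 + 1/100 × 47/50
= 33/625 + 47/5000 = 311/5000

P(the email is spam|the filter flags the email) = (33/625) / (311/5000) = 264/311

P(the email is spam|the filter flags the email) = 264/311 ≈ 84.89%


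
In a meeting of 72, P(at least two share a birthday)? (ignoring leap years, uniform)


P(all different) = Π(365-i)/365 for i=0..71
= 0.000547
P(match) = 1 - 0.000547 = 0.999453

P ≈ 0.9995 ≈ 99.95%


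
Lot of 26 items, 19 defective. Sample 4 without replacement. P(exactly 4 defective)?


Hypergeometric: C(19,4)×C(7,0)/C(26,4)
= 3876×1/14950 = 1938/7475

P(X=4) = 1938/7475 ≈ 25.93%


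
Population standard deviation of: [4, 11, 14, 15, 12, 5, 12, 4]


Mean = 77/8
  (4-77/8)²=2025/64
  (11-77/8)²=121/64
  (14-77/8)²=1225/64
  (15-77/8)²=1849/64
  (12-77/8)²=361/64
  (5-77/8)²=1369/64
  (12-77/8)²=361/64
  (4-77/8)²=2025/64
Σ(x-μ)² = 1167/8
σ² = (1167/8)/8 = 1167/64

σ = √(1167/64) ≈ 4.2702


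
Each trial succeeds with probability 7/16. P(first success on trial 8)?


Geometric: P(X=8) = (1-p)^(k-1)×p = (9/16)^7×7/16 = 33480783/4294967296

P(X=8) = 33480783/4294967296 ≈ 0.78%


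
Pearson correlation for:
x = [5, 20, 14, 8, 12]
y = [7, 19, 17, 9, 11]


n=5, Σx=59, Σy=63, Σxy=857, Σx²=829, Σy²=901
r = (5×857 - 59×63)/√((5×829 - 59²)(5×901 - 63²))
= 568/√(664×536) = 568/√355904 ≈ 568/596.5769 ≈ 0.9521

r ≈ 0.9521


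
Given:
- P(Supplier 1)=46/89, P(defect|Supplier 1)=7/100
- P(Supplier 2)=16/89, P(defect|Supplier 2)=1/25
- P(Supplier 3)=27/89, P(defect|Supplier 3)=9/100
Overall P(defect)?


P(B) = Σ P(B|Aᵢ)×P(Aᵢ)
  7/100×46/89 = 161/4450
  1/25×16/89 = 16/2225
  9/100×27/89 = 243/8900
Sum = 629/8900

P(defect) = 629/8900 ≈ 7.07%


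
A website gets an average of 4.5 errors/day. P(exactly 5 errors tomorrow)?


Poisson(λ=4.5): P(X=5) = e^(-λ)×λ^k/k!
= e^(-4.5) × 4.5^5 / 5!
≈ 0.01110899654 × 1845.28125 / 120 ≈ 0.170827

P(X=5) ≈ 0.170827 ≈ 17.08%


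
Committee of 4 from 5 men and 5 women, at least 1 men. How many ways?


Count by #men:
  1M,3W: C(5,1)×C(5,3)=50
  2M,2W: C(5,2)×C(5,2)=100
  3M,1W: C(5,3)×C(5,1)=50
  4M,0W: C(5,4)×C(5,0)=5
Total = 205

205


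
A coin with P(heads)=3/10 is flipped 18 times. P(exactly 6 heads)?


Binomial: P(X=6) = C(18,6)×p^6×(1-p)^12
= 18564 × 729/1000000 × 13841287201/1000000000000 = 46829074732984089/250000000000000000

P(X=6) = 46829074732984089/250000000000000000 ≈ 18.73%


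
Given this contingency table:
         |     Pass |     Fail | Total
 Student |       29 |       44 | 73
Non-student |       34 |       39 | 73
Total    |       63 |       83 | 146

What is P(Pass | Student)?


P(Pass | Student) = 29/(29+44) = 29/73

P(Pass|Student) = 29/73 ≈ 39.73%


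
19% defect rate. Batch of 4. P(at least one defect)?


P(all good) = (81/100)^4 = 43046721/100000000
P(≥1 defect) = 56953279/100000000

P = 56953279/100000000 ≈ 56.95%


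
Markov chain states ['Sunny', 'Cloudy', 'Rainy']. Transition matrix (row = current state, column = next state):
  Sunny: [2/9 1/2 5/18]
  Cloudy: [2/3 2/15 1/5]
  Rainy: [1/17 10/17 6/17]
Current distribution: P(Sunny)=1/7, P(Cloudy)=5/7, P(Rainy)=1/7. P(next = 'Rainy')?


P(next=Rainy) = Σᵢ P(now=i)×P(i→Rainy)
= 1/7×5/18 + 5/7×1/5 + 1/7×6/17
= 5/126 + 1/7 + 6/119 = 499/2142

P = 499/2142 ≈ 0.2330


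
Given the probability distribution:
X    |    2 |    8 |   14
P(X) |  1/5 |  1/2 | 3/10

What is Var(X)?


E[X] = 43/5
E[X²] = 458/5
Var(X) = E[X²] - (E[X])² = 458/5 - 1849/25 = 441/25

Var(X) = 441/25 ≈ 17.6400


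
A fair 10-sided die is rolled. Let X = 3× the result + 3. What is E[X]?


E[die] = (1+10)/2 = 11/2
E[X] = 3×11/2 + 3 = 39/2

E[X] = 39/2


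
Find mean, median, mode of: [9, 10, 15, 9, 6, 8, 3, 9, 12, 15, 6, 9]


Sorted: [3, 6, 6, 8, 9, 9, 9, 9, 10, 12, 15, 15]
Mean = 111/12 = 37/4
Median = 9
Freq: {9: 4, 10: 1, 15: 2, 6: 2, 8: 1, 3: 1, 12: 1}
Mode: [9]

Mean=37/4, Median=9, Mode=9


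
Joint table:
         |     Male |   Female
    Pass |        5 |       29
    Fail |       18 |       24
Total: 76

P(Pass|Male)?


P(Pass|Male) = 5/(5+18) = 5/23

P = 5/23 ≈ 21.74%


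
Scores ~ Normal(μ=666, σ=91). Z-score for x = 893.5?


z = (x - μ)/σ = (893.5 - 666)/91 = 2.5

z = 2.5


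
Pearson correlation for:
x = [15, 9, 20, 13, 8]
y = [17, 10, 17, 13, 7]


n=5, Σx=65, Σy=64, Σxy=910, Σx²=939, Σy²=896
r = (5×910 - 65×64)/√((5×939 - 65²)(5×896 - 64²))
= 390/√(470×384) = 390/√180480 ≈ 390/424.8294 ≈ 0.9180

r ≈ 0.9180


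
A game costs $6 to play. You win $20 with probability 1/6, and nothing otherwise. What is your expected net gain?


E[gain] = (20-6)×1/6 + (-6)×5/6
= 7/3 - 5 = -8/3

Expected net gain = $-8/3 ≈ $-2.67


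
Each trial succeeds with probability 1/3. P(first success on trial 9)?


Geometric: P(X=9) = (1-p)^(k-1)×p = (2/3)^8×1/3 = 256/19683

P(X=9) = 256/19683 ≈ 1.30%


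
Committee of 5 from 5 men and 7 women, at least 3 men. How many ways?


Count by #men:
  3M,2W: C(5,3)×C(7,2)=210
  4M,1W: C(5,4)×C(7,1)=35
  5M,0W: C(5,5)×C(7,0)=1
Total = 246

246


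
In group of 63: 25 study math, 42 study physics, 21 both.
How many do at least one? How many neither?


|A∪B| = 25+42-21 = 46
Neither = 63-46 = 17

At least one: 46; Neither: 17


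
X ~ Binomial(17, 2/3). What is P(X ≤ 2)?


P(X ≤ 2) = Σ P(X=i) for i=0..2
P(X=0) = 1/129140163
P(X=1) = 34/129140163
P(X=2) = 544/129140163
Sum = 193/43046721

P(X ≤ 2) = 193/43046721 ≈ 0.00%


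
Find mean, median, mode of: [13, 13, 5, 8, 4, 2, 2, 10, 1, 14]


Sorted: [1, 2, 2, 4, 5, 8, 10, 13, 13, 14]
Mean = 72/10 = 36/5
Median = 13/2
Freq: {13: 2, 5: 1, 8: 1, 4: 1, 2: 2, 10: 1, 1: 1, 14: 1}
Mode: [2, 13]

Mean=36/5, Median=13/2, Mode=[2, 13]


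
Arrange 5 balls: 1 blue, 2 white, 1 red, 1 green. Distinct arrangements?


5!/(1!×2!×1!×1!) = 60

60


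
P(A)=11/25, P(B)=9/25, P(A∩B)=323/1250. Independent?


P(A)×P(B) = 99/625
P(A∩B) = 323/1250
Not equal → NOT independent

No, not independent


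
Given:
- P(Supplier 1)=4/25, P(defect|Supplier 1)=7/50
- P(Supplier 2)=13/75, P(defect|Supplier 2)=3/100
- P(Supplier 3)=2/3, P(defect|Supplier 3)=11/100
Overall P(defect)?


P(B) = Σ P(B|Aᵢ)×P(Aᵢ)
  7/50×4/25 = 14/625
  3/100×13/75 = 13/2500
  11/100×2/3 = 11/150
Sum = 757/7500

P(defect) = 757/7500 ≈ 10.09%


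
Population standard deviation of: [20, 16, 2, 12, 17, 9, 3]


Mean = 79/7
  (20-79/7)²=3721/49
  (16-79/7)²=1089/49
  (2-79/7)²=4225/49
  (12-79/7)²=25/49
  (17-79/7)²=1600/49
  (9-79/7)²=256/49
  (3-79/7)²=3364/49
Σ(x-μ)² = 2040/7
σ² = (2040/7)/7 = 2040/49

σ = √(2040/49) ≈ 6.4523


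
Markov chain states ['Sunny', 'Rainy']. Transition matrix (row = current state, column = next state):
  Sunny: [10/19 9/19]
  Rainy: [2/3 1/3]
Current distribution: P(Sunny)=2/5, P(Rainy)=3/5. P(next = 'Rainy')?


P(next=Rainy) = Σᵢ P(now=i)×P(i→Rainy)
= 2/5×9/19 + 3/5×1/3
= 18/95 + 1/5 = 37/95

P = 37/95 ≈ 0.3895


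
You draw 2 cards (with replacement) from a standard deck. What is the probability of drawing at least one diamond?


P(not a diamond) = 39/52 = 3/4
P(none in 2 draws) = (3/4)^2 = 9/16
P(≥1 diamond) = 1 - 9/16 = 7/16

P = 7/16 ≈ 43.75%


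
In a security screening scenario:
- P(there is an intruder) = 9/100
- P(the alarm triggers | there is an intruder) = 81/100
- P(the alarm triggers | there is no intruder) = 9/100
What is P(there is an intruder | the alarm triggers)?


Using Bayes' theorem:
P(A|B) = P(B|A)·P(A) / P(B)

P(the alarm triggers) = 81/100 × 9/100 + 9/100 × 91/100
= 729/10000 + 819/10000 = 387/2500

P(there is an intruder|the alarm triggers) = (729/10000) / (387/2500) = 81/172

P(there is an intruder|the alarm triggers) = 81/172 ≈ 47.09%


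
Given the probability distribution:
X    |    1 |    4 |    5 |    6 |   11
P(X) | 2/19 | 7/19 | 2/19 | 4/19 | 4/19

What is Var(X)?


E[X] = 108/19
E[X²] = 792/19
Var(X) = E[X²] - (E[X])² = 792/19 - 11664/361 = 3384/361

Var(X) = 3384/361 ≈ 9.3740


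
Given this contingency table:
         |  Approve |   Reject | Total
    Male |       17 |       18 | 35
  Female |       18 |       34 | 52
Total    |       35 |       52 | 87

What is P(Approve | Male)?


P(Approve | Male) = 17/(17+18) = 17/35

P(Approve|Male) = 17/35 ≈ 48.57%


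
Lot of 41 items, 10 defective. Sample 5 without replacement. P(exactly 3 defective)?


Hypergeometric: C(10,3)×C(31,2)/C(41,5)
= 120×465/749398 = 27900/374699

P(X=3) = 27900/374699 ≈ 7.45%


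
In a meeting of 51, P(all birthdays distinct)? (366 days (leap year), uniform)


P(all different) = Π(366-i)/366 for i=0..50
= (366/366)×(365/366)×...×(316/366)
= 0.025839

P ≈ 0.0258 ≈ 2.58%


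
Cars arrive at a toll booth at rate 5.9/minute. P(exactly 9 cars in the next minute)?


Poisson(λ=5.9): P(X=9) = e^(-λ)×λ^k/k!
= e^(-5.9) × 5.9^9 / 9!
≈ 0.002739444819 × 8662995.81865 / 362880 ≈ 0.065398

P(X=9) ≈ 0.065398 ≈ 6.54%


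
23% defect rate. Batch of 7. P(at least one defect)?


P(all good) = (77/100)^7 = 16048523266853/100000000000000
P(≥1 defect) = 83951476733147/100000000000000

P = 83951476733147/100000000000000 ≈ 83.95%


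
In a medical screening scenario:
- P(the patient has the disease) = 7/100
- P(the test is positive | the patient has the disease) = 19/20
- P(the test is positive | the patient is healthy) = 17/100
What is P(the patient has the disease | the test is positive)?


Using Bayes' theorem:
P(A|B) = P(B|A)·P(A) / P(B)

P(the test is positive) = 19/20 × 7/100 + 17/100 × 93/100
= 133/2000 + 1581/10000 = 1123/5000

P(the patient has the disease|the test is positive) = (133/2000) / (1123/5000) = 665/2246

P(the patient has the disease|the test is positive) = 665/2246 ≈ 29.61%


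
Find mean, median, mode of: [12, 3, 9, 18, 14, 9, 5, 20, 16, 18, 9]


Sorted: [3, 5, 9, 9, 9, 12, 14, 16, 18, 18, 20]
Mean = 133/11
Median = 12
Freq: {12: 1, 3: 1, 9: 3, 18: 2, 14: 1, 5: 1, 20: 1, 16: 1}
Mode: [9]

Mean=133/11, Median=12, Mode=9


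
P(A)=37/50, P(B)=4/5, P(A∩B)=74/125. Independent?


P(A)×P(B) = 74/125
P(A∩B) = 74/125
Equal ✓ → Independent

Yes, independent


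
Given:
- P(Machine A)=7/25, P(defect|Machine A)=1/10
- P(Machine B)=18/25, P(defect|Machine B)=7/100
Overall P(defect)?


P(B) = Σ P(B|Aᵢ)×P(Aᵢ)
  1/10×7/25 = 7/250
  7/100×18/25 = 63/1250
Sum = 49/625

P(defect) = 49/625 ≈ 7.84%


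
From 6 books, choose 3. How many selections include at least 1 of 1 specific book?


Complement: C(6,3) - C(5,3) = 20 - 10 = 10

10


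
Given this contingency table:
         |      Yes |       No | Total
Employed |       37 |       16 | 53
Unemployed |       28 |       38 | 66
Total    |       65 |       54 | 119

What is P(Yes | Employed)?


P(Yes | Employed) = 37/(37+16) = 37/53

P(Yes|Employed) = 37/53 ≈ 69.81%


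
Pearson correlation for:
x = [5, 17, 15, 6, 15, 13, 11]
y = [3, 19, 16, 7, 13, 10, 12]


n=7, Σx=82, Σy=80, Σxy=1077, Σx²=1090, Σy²=1088
r = (7×1077 - 82×80)/√((7×1090 - 82²)(7×1088 - 80²))
= 979/√(906×1216) = 979/√1101696 ≈ 979/1049.6171 ≈ 0.9327

r ≈ 0.9327


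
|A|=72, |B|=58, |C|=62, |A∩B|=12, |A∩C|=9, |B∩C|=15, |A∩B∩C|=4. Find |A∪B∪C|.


|A∪B∪C| = 72+58+62-12-9-15+4 = 160

|A∪B∪C| = 160


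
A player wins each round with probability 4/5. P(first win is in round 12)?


Geometric: P(X=12) = (1-p)^(k-1)×p = (1/5)^11×4/5 = 4/244140625

P(X=12) = 4/244140625 ≈ 0.00%


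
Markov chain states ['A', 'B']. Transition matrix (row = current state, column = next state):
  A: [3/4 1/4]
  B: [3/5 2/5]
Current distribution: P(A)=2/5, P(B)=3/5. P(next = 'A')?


P(next=A) = Σᵢ P(now=i)×P(i→A)
= 2/5×3/4 + 3/5×3/5
= 3/10 + 9/25 = 33/50

P = 33/50 ≈ 0.6600


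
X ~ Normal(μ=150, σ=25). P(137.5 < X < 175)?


z₁=(137.5-150)/25=-0.5, z₂=(175-150)/25=1.0
P = Φ(1.0) - Φ(-0.5) = 0.841345 - 0.308538 = 0.532807 ≈ 0.5328

P(137.5 < X < 175) ≈ 0.5328


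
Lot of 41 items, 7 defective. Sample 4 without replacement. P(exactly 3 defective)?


Hypergeometric: C(7,3)×C(34,1)/C(41,4)
= 35×34/101270 = 119/10127

P(X=3) = 119/10127 ≈ 1.18%


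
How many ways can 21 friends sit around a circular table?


Circular arrangements of 21 distinct objects: fix one position to break rotational symmetry.
(n-1)! = 20! = 2432902008176640000

2432902008176640000


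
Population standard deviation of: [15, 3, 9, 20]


Mean = 47/4
  (15-47/4)²=169/16
  (3-47/4)²=1225/16
  (9-47/4)²=121/16
  (20-47/4)²=1089/16
Σ(x-μ)² = 651/4
σ² = (651/4)/4 = 651/16

σ = √(651/16) ≈ 6.3787
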